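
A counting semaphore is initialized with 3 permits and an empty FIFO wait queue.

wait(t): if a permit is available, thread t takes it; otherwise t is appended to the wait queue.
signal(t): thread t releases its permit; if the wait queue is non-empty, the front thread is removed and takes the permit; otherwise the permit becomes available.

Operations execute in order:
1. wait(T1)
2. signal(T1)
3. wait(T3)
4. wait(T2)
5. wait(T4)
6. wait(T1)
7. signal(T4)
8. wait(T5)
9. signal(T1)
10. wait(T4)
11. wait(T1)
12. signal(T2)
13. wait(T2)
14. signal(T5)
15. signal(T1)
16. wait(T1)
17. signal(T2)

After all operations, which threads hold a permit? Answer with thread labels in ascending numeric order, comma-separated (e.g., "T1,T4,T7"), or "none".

Answer: T1,T3,T4

Derivation:
Step 1: wait(T1) -> count=2 queue=[] holders={T1}
Step 2: signal(T1) -> count=3 queue=[] holders={none}
Step 3: wait(T3) -> count=2 queue=[] holders={T3}
Step 4: wait(T2) -> count=1 queue=[] holders={T2,T3}
Step 5: wait(T4) -> count=0 queue=[] holders={T2,T3,T4}
Step 6: wait(T1) -> count=0 queue=[T1] holders={T2,T3,T4}
Step 7: signal(T4) -> count=0 queue=[] holders={T1,T2,T3}
Step 8: wait(T5) -> count=0 queue=[T5] holders={T1,T2,T3}
Step 9: signal(T1) -> count=0 queue=[] holders={T2,T3,T5}
Step 10: wait(T4) -> count=0 queue=[T4] holders={T2,T3,T5}
Step 11: wait(T1) -> count=0 queue=[T4,T1] holders={T2,T3,T5}
Step 12: signal(T2) -> count=0 queue=[T1] holders={T3,T4,T5}
Step 13: wait(T2) -> count=0 queue=[T1,T2] holders={T3,T4,T5}
Step 14: signal(T5) -> count=0 queue=[T2] holders={T1,T3,T4}
Step 15: signal(T1) -> count=0 queue=[] holders={T2,T3,T4}
Step 16: wait(T1) -> count=0 queue=[T1] holders={T2,T3,T4}
Step 17: signal(T2) -> count=0 queue=[] holders={T1,T3,T4}
Final holders: T1,T3,T4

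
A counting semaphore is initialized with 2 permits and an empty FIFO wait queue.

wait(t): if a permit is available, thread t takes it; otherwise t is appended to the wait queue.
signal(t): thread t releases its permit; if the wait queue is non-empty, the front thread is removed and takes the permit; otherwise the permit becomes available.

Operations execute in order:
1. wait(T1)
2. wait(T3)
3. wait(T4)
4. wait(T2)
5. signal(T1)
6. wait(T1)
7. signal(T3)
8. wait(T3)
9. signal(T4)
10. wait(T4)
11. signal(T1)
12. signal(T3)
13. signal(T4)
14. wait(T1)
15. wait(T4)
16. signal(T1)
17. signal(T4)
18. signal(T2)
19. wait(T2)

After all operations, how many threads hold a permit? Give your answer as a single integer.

Answer: 1

Derivation:
Step 1: wait(T1) -> count=1 queue=[] holders={T1}
Step 2: wait(T3) -> count=0 queue=[] holders={T1,T3}
Step 3: wait(T4) -> count=0 queue=[T4] holders={T1,T3}
Step 4: wait(T2) -> count=0 queue=[T4,T2] holders={T1,T3}
Step 5: signal(T1) -> count=0 queue=[T2] holders={T3,T4}
Step 6: wait(T1) -> count=0 queue=[T2,T1] holders={T3,T4}
Step 7: signal(T3) -> count=0 queue=[T1] holders={T2,T4}
Step 8: wait(T3) -> count=0 queue=[T1,T3] holders={T2,T4}
Step 9: signal(T4) -> count=0 queue=[T3] holders={T1,T2}
Step 10: wait(T4) -> count=0 queue=[T3,T4] holders={T1,T2}
Step 11: signal(T1) -> count=0 queue=[T4] holders={T2,T3}
Step 12: signal(T3) -> count=0 queue=[] holders={T2,T4}
Step 13: signal(T4) -> count=1 queue=[] holders={T2}
Step 14: wait(T1) -> count=0 queue=[] holders={T1,T2}
Step 15: wait(T4) -> count=0 queue=[T4] holders={T1,T2}
Step 16: signal(T1) -> count=0 queue=[] holders={T2,T4}
Step 17: signal(T4) -> count=1 queue=[] holders={T2}
Step 18: signal(T2) -> count=2 queue=[] holders={none}
Step 19: wait(T2) -> count=1 queue=[] holders={T2}
Final holders: {T2} -> 1 thread(s)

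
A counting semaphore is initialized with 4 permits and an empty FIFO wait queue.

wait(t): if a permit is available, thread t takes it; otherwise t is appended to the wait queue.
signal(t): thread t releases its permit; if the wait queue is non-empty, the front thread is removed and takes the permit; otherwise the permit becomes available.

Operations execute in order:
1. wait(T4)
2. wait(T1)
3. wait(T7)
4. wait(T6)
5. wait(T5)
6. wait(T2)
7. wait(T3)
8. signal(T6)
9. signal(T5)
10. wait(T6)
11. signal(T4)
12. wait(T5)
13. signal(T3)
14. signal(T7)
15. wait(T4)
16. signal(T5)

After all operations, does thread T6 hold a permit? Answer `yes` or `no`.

Step 1: wait(T4) -> count=3 queue=[] holders={T4}
Step 2: wait(T1) -> count=2 queue=[] holders={T1,T4}
Step 3: wait(T7) -> count=1 queue=[] holders={T1,T4,T7}
Step 4: wait(T6) -> count=0 queue=[] holders={T1,T4,T6,T7}
Step 5: wait(T5) -> count=0 queue=[T5] holders={T1,T4,T6,T7}
Step 6: wait(T2) -> count=0 queue=[T5,T2] holders={T1,T4,T6,T7}
Step 7: wait(T3) -> count=0 queue=[T5,T2,T3] holders={T1,T4,T6,T7}
Step 8: signal(T6) -> count=0 queue=[T2,T3] holders={T1,T4,T5,T7}
Step 9: signal(T5) -> count=0 queue=[T3] holders={T1,T2,T4,T7}
Step 10: wait(T6) -> count=0 queue=[T3,T6] holders={T1,T2,T4,T7}
Step 11: signal(T4) -> count=0 queue=[T6] holders={T1,T2,T3,T7}
Step 12: wait(T5) -> count=0 queue=[T6,T5] holders={T1,T2,T3,T7}
Step 13: signal(T3) -> count=0 queue=[T5] holders={T1,T2,T6,T7}
Step 14: signal(T7) -> count=0 queue=[] holders={T1,T2,T5,T6}
Step 15: wait(T4) -> count=0 queue=[T4] holders={T1,T2,T5,T6}
Step 16: signal(T5) -> count=0 queue=[] holders={T1,T2,T4,T6}
Final holders: {T1,T2,T4,T6} -> T6 in holders

Answer: yes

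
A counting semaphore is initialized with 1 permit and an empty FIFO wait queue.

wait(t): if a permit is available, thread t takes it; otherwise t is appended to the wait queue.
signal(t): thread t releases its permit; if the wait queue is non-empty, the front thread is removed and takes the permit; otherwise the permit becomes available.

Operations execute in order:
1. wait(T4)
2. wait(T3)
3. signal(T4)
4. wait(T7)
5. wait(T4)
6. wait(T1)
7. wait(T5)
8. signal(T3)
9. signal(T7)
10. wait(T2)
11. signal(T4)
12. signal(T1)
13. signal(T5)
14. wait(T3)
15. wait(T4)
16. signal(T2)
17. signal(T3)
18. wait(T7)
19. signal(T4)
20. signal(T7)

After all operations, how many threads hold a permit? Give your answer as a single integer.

Step 1: wait(T4) -> count=0 queue=[] holders={T4}
Step 2: wait(T3) -> count=0 queue=[T3] holders={T4}
Step 3: signal(T4) -> count=0 queue=[] holders={T3}
Step 4: wait(T7) -> count=0 queue=[T7] holders={T3}
Step 5: wait(T4) -> count=0 queue=[T7,T4] holders={T3}
Step 6: wait(T1) -> count=0 queue=[T7,T4,T1] holders={T3}
Step 7: wait(T5) -> count=0 queue=[T7,T4,T1,T5] holders={T3}
Step 8: signal(T3) -> count=0 queue=[T4,T1,T5] holders={T7}
Step 9: signal(T7) -> count=0 queue=[T1,T5] holders={T4}
Step 10: wait(T2) -> count=0 queue=[T1,T5,T2] holders={T4}
Step 11: signal(T4) -> count=0 queue=[T5,T2] holders={T1}
Step 12: signal(T1) -> count=0 queue=[T2] holders={T5}
Step 13: signal(T5) -> count=0 queue=[] holders={T2}
Step 14: wait(T3) -> count=0 queue=[T3] holders={T2}
Step 15: wait(T4) -> count=0 queue=[T3,T4] holders={T2}
Step 16: signal(T2) -> count=0 queue=[T4] holders={T3}
Step 17: signal(T3) -> count=0 queue=[] holders={T4}
Step 18: wait(T7) -> count=0 queue=[T7] holders={T4}
Step 19: signal(T4) -> count=0 queue=[] holders={T7}
Step 20: signal(T7) -> count=1 queue=[] holders={none}
Final holders: {none} -> 0 thread(s)

Answer: 0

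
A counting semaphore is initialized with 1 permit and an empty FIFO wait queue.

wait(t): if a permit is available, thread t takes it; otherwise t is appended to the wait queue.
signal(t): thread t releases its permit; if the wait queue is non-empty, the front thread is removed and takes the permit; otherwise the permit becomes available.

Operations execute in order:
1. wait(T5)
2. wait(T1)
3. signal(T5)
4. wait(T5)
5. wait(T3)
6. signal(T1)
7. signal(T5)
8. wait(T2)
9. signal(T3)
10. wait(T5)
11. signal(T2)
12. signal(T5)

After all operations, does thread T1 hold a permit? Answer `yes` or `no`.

Step 1: wait(T5) -> count=0 queue=[] holders={T5}
Step 2: wait(T1) -> count=0 queue=[T1] holders={T5}
Step 3: signal(T5) -> count=0 queue=[] holders={T1}
Step 4: wait(T5) -> count=0 queue=[T5] holders={T1}
Step 5: wait(T3) -> count=0 queue=[T5,T3] holders={T1}
Step 6: signal(T1) -> count=0 queue=[T3] holders={T5}
Step 7: signal(T5) -> count=0 queue=[] holders={T3}
Step 8: wait(T2) -> count=0 queue=[T2] holders={T3}
Step 9: signal(T3) -> count=0 queue=[] holders={T2}
Step 10: wait(T5) -> count=0 queue=[T5] holders={T2}
Step 11: signal(T2) -> count=0 queue=[] holders={T5}
Step 12: signal(T5) -> count=1 queue=[] holders={none}
Final holders: {none} -> T1 not in holders

Answer: no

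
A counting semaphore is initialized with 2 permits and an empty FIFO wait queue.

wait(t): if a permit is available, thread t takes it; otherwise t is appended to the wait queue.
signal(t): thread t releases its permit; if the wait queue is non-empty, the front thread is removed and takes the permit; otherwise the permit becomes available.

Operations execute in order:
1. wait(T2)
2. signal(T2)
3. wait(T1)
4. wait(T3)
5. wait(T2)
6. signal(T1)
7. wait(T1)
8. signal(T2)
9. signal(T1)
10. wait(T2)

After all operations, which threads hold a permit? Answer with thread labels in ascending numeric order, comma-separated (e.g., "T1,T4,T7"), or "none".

Step 1: wait(T2) -> count=1 queue=[] holders={T2}
Step 2: signal(T2) -> count=2 queue=[] holders={none}
Step 3: wait(T1) -> count=1 queue=[] holders={T1}
Step 4: wait(T3) -> count=0 queue=[] holders={T1,T3}
Step 5: wait(T2) -> count=0 queue=[T2] holders={T1,T3}
Step 6: signal(T1) -> count=0 queue=[] holders={T2,T3}
Step 7: wait(T1) -> count=0 queue=[T1] holders={T2,T3}
Step 8: signal(T2) -> count=0 queue=[] holders={T1,T3}
Step 9: signal(T1) -> count=1 queue=[] holders={T3}
Step 10: wait(T2) -> count=0 queue=[] holders={T2,T3}
Final holders: T2,T3

Answer: T2,T3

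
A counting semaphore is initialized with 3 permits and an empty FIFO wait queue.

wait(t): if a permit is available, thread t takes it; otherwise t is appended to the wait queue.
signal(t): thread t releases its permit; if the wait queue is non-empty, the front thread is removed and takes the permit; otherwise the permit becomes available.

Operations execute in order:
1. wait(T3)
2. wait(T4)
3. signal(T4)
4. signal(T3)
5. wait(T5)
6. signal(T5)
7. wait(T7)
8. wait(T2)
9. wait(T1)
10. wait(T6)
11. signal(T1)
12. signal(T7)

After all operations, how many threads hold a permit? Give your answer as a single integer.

Step 1: wait(T3) -> count=2 queue=[] holders={T3}
Step 2: wait(T4) -> count=1 queue=[] holders={T3,T4}
Step 3: signal(T4) -> count=2 queue=[] holders={T3}
Step 4: signal(T3) -> count=3 queue=[] holders={none}
Step 5: wait(T5) -> count=2 queue=[] holders={T5}
Step 6: signal(T5) -> count=3 queue=[] holders={none}
Step 7: wait(T7) -> count=2 queue=[] holders={T7}
Step 8: wait(T2) -> count=1 queue=[] holders={T2,T7}
Step 9: wait(T1) -> count=0 queue=[] holders={T1,T2,T7}
Step 10: wait(T6) -> count=0 queue=[T6] holders={T1,T2,T7}
Step 11: signal(T1) -> count=0 queue=[] holders={T2,T6,T7}
Step 12: signal(T7) -> count=1 queue=[] holders={T2,T6}
Final holders: {T2,T6} -> 2 thread(s)

Answer: 2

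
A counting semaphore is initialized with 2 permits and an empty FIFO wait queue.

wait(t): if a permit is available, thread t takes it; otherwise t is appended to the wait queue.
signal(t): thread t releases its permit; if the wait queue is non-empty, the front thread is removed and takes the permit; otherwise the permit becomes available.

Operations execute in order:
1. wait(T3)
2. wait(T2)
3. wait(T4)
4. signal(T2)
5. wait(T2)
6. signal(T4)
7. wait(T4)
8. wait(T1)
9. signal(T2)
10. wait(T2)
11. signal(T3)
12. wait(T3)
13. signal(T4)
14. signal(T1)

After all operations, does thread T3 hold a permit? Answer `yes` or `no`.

Answer: yes

Derivation:
Step 1: wait(T3) -> count=1 queue=[] holders={T3}
Step 2: wait(T2) -> count=0 queue=[] holders={T2,T3}
Step 3: wait(T4) -> count=0 queue=[T4] holders={T2,T3}
Step 4: signal(T2) -> count=0 queue=[] holders={T3,T4}
Step 5: wait(T2) -> count=0 queue=[T2] holders={T3,T4}
Step 6: signal(T4) -> count=0 queue=[] holders={T2,T3}
Step 7: wait(T4) -> count=0 queue=[T4] holders={T2,T3}
Step 8: wait(T1) -> count=0 queue=[T4,T1] holders={T2,T3}
Step 9: signal(T2) -> count=0 queue=[T1] holders={T3,T4}
Step 10: wait(T2) -> count=0 queue=[T1,T2] holders={T3,T4}
Step 11: signal(T3) -> count=0 queue=[T2] holders={T1,T4}
Step 12: wait(T3) -> count=0 queue=[T2,T3] holders={T1,T4}
Step 13: signal(T4) -> count=0 queue=[T3] holders={T1,T2}
Step 14: signal(T1) -> count=0 queue=[] holders={T2,T3}
Final holders: {T2,T3} -> T3 in holders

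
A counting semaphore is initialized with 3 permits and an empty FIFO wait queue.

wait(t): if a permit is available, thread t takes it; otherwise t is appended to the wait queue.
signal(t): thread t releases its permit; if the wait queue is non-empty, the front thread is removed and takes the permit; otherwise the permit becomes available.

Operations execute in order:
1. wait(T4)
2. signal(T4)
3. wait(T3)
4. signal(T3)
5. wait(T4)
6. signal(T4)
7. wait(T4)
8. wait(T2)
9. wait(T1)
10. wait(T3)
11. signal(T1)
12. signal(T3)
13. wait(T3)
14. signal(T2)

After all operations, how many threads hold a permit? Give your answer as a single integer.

Answer: 2

Derivation:
Step 1: wait(T4) -> count=2 queue=[] holders={T4}
Step 2: signal(T4) -> count=3 queue=[] holders={none}
Step 3: wait(T3) -> count=2 queue=[] holders={T3}
Step 4: signal(T3) -> count=3 queue=[] holders={none}
Step 5: wait(T4) -> count=2 queue=[] holders={T4}
Step 6: signal(T4) -> count=3 queue=[] holders={none}
Step 7: wait(T4) -> count=2 queue=[] holders={T4}
Step 8: wait(T2) -> count=1 queue=[] holders={T2,T4}
Step 9: wait(T1) -> count=0 queue=[] holders={T1,T2,T4}
Step 10: wait(T3) -> count=0 queue=[T3] holders={T1,T2,T4}
Step 11: signal(T1) -> count=0 queue=[] holders={T2,T3,T4}
Step 12: signal(T3) -> count=1 queue=[] holders={T2,T4}
Step 13: wait(T3) -> count=0 queue=[] holders={T2,T3,T4}
Step 14: signal(T2) -> count=1 queue=[] holders={T3,T4}
Final holders: {T3,T4} -> 2 thread(s)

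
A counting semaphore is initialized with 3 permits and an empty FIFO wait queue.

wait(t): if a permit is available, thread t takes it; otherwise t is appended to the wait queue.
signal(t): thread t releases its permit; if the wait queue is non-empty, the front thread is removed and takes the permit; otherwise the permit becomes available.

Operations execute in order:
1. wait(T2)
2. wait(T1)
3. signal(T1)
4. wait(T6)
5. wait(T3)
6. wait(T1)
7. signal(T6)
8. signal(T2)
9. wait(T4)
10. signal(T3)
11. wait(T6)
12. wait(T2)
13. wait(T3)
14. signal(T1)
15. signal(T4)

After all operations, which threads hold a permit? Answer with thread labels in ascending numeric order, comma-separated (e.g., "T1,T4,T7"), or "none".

Step 1: wait(T2) -> count=2 queue=[] holders={T2}
Step 2: wait(T1) -> count=1 queue=[] holders={T1,T2}
Step 3: signal(T1) -> count=2 queue=[] holders={T2}
Step 4: wait(T6) -> count=1 queue=[] holders={T2,T6}
Step 5: wait(T3) -> count=0 queue=[] holders={T2,T3,T6}
Step 6: wait(T1) -> count=0 queue=[T1] holders={T2,T3,T6}
Step 7: signal(T6) -> count=0 queue=[] holders={T1,T2,T3}
Step 8: signal(T2) -> count=1 queue=[] holders={T1,T3}
Step 9: wait(T4) -> count=0 queue=[] holders={T1,T3,T4}
Step 10: signal(T3) -> count=1 queue=[] holders={T1,T4}
Step 11: wait(T6) -> count=0 queue=[] holders={T1,T4,T6}
Step 12: wait(T2) -> count=0 queue=[T2] holders={T1,T4,T6}
Step 13: wait(T3) -> count=0 queue=[T2,T3] holders={T1,T4,T6}
Step 14: signal(T1) -> count=0 queue=[T3] holders={T2,T4,T6}
Step 15: signal(T4) -> count=0 queue=[] holders={T2,T3,T6}
Final holders: T2,T3,T6

Answer: T2,T3,T6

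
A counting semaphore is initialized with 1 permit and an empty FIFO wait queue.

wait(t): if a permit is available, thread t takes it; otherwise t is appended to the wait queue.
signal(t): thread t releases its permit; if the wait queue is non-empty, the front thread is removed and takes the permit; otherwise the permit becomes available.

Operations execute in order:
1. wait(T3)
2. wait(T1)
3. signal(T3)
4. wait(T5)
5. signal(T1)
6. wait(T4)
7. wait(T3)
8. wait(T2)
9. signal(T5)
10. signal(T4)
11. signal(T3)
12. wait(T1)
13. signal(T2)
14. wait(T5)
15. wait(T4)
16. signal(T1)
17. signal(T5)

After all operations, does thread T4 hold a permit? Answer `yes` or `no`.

Step 1: wait(T3) -> count=0 queue=[] holders={T3}
Step 2: wait(T1) -> count=0 queue=[T1] holders={T3}
Step 3: signal(T3) -> count=0 queue=[] holders={T1}
Step 4: wait(T5) -> count=0 queue=[T5] holders={T1}
Step 5: signal(T1) -> count=0 queue=[] holders={T5}
Step 6: wait(T4) -> count=0 queue=[T4] holders={T5}
Step 7: wait(T3) -> count=0 queue=[T4,T3] holders={T5}
Step 8: wait(T2) -> count=0 queue=[T4,T3,T2] holders={T5}
Step 9: signal(T5) -> count=0 queue=[T3,T2] holders={T4}
Step 10: signal(T4) -> count=0 queue=[T2] holders={T3}
Step 11: signal(T3) -> count=0 queue=[] holders={T2}
Step 12: wait(T1) -> count=0 queue=[T1] holders={T2}
Step 13: signal(T2) -> count=0 queue=[] holders={T1}
Step 14: wait(T5) -> count=0 queue=[T5] holders={T1}
Step 15: wait(T4) -> count=0 queue=[T5,T4] holders={T1}
Step 16: signal(T1) -> count=0 queue=[T4] holders={T5}
Step 17: signal(T5) -> count=0 queue=[] holders={T4}
Final holders: {T4} -> T4 in holders

Answer: yes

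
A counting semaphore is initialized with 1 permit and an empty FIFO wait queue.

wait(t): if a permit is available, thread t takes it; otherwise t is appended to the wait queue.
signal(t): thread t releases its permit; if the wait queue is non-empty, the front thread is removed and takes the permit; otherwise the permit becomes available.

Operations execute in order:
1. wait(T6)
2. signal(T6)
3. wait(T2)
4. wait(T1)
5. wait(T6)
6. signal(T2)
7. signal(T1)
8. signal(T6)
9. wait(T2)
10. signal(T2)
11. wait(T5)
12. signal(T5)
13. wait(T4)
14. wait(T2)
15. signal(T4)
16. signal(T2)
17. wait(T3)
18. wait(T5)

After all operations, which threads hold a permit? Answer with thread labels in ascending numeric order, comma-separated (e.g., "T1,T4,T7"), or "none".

Answer: T3

Derivation:
Step 1: wait(T6) -> count=0 queue=[] holders={T6}
Step 2: signal(T6) -> count=1 queue=[] holders={none}
Step 3: wait(T2) -> count=0 queue=[] holders={T2}
Step 4: wait(T1) -> count=0 queue=[T1] holders={T2}
Step 5: wait(T6) -> count=0 queue=[T1,T6] holders={T2}
Step 6: signal(T2) -> count=0 queue=[T6] holders={T1}
Step 7: signal(T1) -> count=0 queue=[] holders={T6}
Step 8: signal(T6) -> count=1 queue=[] holders={none}
Step 9: wait(T2) -> count=0 queue=[] holders={T2}
Step 10: signal(T2) -> count=1 queue=[] holders={none}
Step 11: wait(T5) -> count=0 queue=[] holders={T5}
Step 12: signal(T5) -> count=1 queue=[] holders={none}
Step 13: wait(T4) -> count=0 queue=[] holders={T4}
Step 14: wait(T2) -> count=0 queue=[T2] holders={T4}
Step 15: signal(T4) -> count=0 queue=[] holders={T2}
Step 16: signal(T2) -> count=1 queue=[] holders={none}
Step 17: wait(T3) -> count=0 queue=[] holders={T3}
Step 18: wait(T5) -> count=0 queue=[T5] holders={T3}
Final holders: T3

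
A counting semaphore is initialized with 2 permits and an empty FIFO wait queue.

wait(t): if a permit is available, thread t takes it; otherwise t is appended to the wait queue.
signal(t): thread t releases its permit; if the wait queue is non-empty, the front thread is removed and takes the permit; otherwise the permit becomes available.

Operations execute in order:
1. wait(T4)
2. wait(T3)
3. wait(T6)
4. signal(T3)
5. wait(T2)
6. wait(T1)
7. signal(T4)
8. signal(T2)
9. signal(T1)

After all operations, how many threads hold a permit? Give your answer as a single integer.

Step 1: wait(T4) -> count=1 queue=[] holders={T4}
Step 2: wait(T3) -> count=0 queue=[] holders={T3,T4}
Step 3: wait(T6) -> count=0 queue=[T6] holders={T3,T4}
Step 4: signal(T3) -> count=0 queue=[] holders={T4,T6}
Step 5: wait(T2) -> count=0 queue=[T2] holders={T4,T6}
Step 6: wait(T1) -> count=0 queue=[T2,T1] holders={T4,T6}
Step 7: signal(T4) -> count=0 queue=[T1] holders={T2,T6}
Step 8: signal(T2) -> count=0 queue=[] holders={T1,T6}
Step 9: signal(T1) -> count=1 queue=[] holders={T6}
Final holders: {T6} -> 1 thread(s)

Answer: 1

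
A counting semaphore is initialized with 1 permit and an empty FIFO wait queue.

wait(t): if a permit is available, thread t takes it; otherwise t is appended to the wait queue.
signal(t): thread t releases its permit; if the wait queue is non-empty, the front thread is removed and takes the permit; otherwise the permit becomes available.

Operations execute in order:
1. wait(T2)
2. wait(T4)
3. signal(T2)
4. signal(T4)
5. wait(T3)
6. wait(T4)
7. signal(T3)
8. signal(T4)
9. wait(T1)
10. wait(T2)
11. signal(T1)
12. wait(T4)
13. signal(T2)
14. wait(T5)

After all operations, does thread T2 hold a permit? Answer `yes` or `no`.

Step 1: wait(T2) -> count=0 queue=[] holders={T2}
Step 2: wait(T4) -> count=0 queue=[T4] holders={T2}
Step 3: signal(T2) -> count=0 queue=[] holders={T4}
Step 4: signal(T4) -> count=1 queue=[] holders={none}
Step 5: wait(T3) -> count=0 queue=[] holders={T3}
Step 6: wait(T4) -> count=0 queue=[T4] holders={T3}
Step 7: signal(T3) -> count=0 queue=[] holders={T4}
Step 8: signal(T4) -> count=1 queue=[] holders={none}
Step 9: wait(T1) -> count=0 queue=[] holders={T1}
Step 10: wait(T2) -> count=0 queue=[T2] holders={T1}
Step 11: signal(T1) -> count=0 queue=[] holders={T2}
Step 12: wait(T4) -> count=0 queue=[T4] holders={T2}
Step 13: signal(T2) -> count=0 queue=[] holders={T4}
Step 14: wait(T5) -> count=0 queue=[T5] holders={T4}
Final holders: {T4} -> T2 not in holders

Answer: no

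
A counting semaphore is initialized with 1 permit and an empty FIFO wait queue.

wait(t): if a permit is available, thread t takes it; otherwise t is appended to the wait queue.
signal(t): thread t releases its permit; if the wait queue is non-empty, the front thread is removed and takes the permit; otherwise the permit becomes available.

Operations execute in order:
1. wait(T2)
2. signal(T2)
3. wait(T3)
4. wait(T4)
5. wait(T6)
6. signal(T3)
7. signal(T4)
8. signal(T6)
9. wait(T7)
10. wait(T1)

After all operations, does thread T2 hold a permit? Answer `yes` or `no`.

Step 1: wait(T2) -> count=0 queue=[] holders={T2}
Step 2: signal(T2) -> count=1 queue=[] holders={none}
Step 3: wait(T3) -> count=0 queue=[] holders={T3}
Step 4: wait(T4) -> count=0 queue=[T4] holders={T3}
Step 5: wait(T6) -> count=0 queue=[T4,T6] holders={T3}
Step 6: signal(T3) -> count=0 queue=[T6] holders={T4}
Step 7: signal(T4) -> count=0 queue=[] holders={T6}
Step 8: signal(T6) -> count=1 queue=[] holders={none}
Step 9: wait(T7) -> count=0 queue=[] holders={T7}
Step 10: wait(T1) -> count=0 queue=[T1] holders={T7}
Final holders: {T7} -> T2 not in holders

Answer: no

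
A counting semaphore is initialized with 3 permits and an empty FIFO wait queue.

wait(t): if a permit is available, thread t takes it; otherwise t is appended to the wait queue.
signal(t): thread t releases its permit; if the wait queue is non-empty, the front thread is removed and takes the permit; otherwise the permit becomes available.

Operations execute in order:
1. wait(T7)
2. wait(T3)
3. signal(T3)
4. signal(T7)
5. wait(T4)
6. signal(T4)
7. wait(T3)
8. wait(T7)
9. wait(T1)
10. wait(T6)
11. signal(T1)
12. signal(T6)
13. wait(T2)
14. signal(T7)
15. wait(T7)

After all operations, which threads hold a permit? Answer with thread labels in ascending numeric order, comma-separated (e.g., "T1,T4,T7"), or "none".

Step 1: wait(T7) -> count=2 queue=[] holders={T7}
Step 2: wait(T3) -> count=1 queue=[] holders={T3,T7}
Step 3: signal(T3) -> count=2 queue=[] holders={T7}
Step 4: signal(T7) -> count=3 queue=[] holders={none}
Step 5: wait(T4) -> count=2 queue=[] holders={T4}
Step 6: signal(T4) -> count=3 queue=[] holders={none}
Step 7: wait(T3) -> count=2 queue=[] holders={T3}
Step 8: wait(T7) -> count=1 queue=[] holders={T3,T7}
Step 9: wait(T1) -> count=0 queue=[] holders={T1,T3,T7}
Step 10: wait(T6) -> count=0 queue=[T6] holders={T1,T3,T7}
Step 11: signal(T1) -> count=0 queue=[] holders={T3,T6,T7}
Step 12: signal(T6) -> count=1 queue=[] holders={T3,T7}
Step 13: wait(T2) -> count=0 queue=[] holders={T2,T3,T7}
Step 14: signal(T7) -> count=1 queue=[] holders={T2,T3}
Step 15: wait(T7) -> count=0 queue=[] holders={T2,T3,T7}
Final holders: T2,T3,T7

Answer: T2,T3,T7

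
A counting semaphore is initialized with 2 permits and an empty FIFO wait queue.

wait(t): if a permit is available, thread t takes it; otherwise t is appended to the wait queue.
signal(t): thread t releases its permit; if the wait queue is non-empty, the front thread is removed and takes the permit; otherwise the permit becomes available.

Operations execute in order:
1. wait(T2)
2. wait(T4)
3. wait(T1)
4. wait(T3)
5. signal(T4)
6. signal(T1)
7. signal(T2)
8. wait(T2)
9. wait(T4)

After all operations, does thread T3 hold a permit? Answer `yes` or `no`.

Step 1: wait(T2) -> count=1 queue=[] holders={T2}
Step 2: wait(T4) -> count=0 queue=[] holders={T2,T4}
Step 3: wait(T1) -> count=0 queue=[T1] holders={T2,T4}
Step 4: wait(T3) -> count=0 queue=[T1,T3] holders={T2,T4}
Step 5: signal(T4) -> count=0 queue=[T3] holders={T1,T2}
Step 6: signal(T1) -> count=0 queue=[] holders={T2,T3}
Step 7: signal(T2) -> count=1 queue=[] holders={T3}
Step 8: wait(T2) -> count=0 queue=[] holders={T2,T3}
Step 9: wait(T4) -> count=0 queue=[T4] holders={T2,T3}
Final holders: {T2,T3} -> T3 in holders

Answer: yes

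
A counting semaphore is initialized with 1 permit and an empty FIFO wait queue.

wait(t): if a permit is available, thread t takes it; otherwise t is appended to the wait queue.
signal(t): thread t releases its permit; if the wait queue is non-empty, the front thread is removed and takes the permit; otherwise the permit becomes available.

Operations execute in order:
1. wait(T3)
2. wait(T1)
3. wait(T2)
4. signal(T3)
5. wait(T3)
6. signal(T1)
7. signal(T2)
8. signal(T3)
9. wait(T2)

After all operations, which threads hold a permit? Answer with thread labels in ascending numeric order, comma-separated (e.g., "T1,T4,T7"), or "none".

Step 1: wait(T3) -> count=0 queue=[] holders={T3}
Step 2: wait(T1) -> count=0 queue=[T1] holders={T3}
Step 3: wait(T2) -> count=0 queue=[T1,T2] holders={T3}
Step 4: signal(T3) -> count=0 queue=[T2] holders={T1}
Step 5: wait(T3) -> count=0 queue=[T2,T3] holders={T1}
Step 6: signal(T1) -> count=0 queue=[T3] holders={T2}
Step 7: signal(T2) -> count=0 queue=[] holders={T3}
Step 8: signal(T3) -> count=1 queue=[] holders={none}
Step 9: wait(T2) -> count=0 queue=[] holders={T2}
Final holders: T2

Answer: T2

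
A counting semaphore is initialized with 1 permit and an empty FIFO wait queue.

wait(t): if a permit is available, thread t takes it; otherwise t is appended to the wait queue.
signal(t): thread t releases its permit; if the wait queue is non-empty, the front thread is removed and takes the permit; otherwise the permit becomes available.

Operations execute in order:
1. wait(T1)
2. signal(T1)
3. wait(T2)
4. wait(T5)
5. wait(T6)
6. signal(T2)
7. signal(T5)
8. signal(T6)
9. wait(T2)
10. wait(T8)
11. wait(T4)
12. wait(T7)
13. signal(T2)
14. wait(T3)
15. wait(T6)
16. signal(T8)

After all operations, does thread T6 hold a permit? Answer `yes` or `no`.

Step 1: wait(T1) -> count=0 queue=[] holders={T1}
Step 2: signal(T1) -> count=1 queue=[] holders={none}
Step 3: wait(T2) -> count=0 queue=[] holders={T2}
Step 4: wait(T5) -> count=0 queue=[T5] holders={T2}
Step 5: wait(T6) -> count=0 queue=[T5,T6] holders={T2}
Step 6: signal(T2) -> count=0 queue=[T6] holders={T5}
Step 7: signal(T5) -> count=0 queue=[] holders={T6}
Step 8: signal(T6) -> count=1 queue=[] holders={none}
Step 9: wait(T2) -> count=0 queue=[] holders={T2}
Step 10: wait(T8) -> count=0 queue=[T8] holders={T2}
Step 11: wait(T4) -> count=0 queue=[T8,T4] holders={T2}
Step 12: wait(T7) -> count=0 queue=[T8,T4,T7] holders={T2}
Step 13: signal(T2) -> count=0 queue=[T4,T7] holders={T8}
Step 14: wait(T3) -> count=0 queue=[T4,T7,T3] holders={T8}
Step 15: wait(T6) -> count=0 queue=[T4,T7,T3,T6] holders={T8}
Step 16: signal(T8) -> count=0 queue=[T7,T3,T6] holders={T4}
Final holders: {T4} -> T6 not in holders

Answer: no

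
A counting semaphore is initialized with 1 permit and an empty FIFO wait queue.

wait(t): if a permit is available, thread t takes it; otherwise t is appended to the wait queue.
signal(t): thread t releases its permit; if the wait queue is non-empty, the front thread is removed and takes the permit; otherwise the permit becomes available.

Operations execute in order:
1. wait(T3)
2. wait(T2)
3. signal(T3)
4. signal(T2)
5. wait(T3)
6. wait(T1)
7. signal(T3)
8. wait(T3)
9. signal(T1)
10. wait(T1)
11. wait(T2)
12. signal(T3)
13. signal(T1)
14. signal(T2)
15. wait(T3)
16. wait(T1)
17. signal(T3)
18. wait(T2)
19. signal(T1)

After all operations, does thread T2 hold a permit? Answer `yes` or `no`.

Step 1: wait(T3) -> count=0 queue=[] holders={T3}
Step 2: wait(T2) -> count=0 queue=[T2] holders={T3}
Step 3: signal(T3) -> count=0 queue=[] holders={T2}
Step 4: signal(T2) -> count=1 queue=[] holders={none}
Step 5: wait(T3) -> count=0 queue=[] holders={T3}
Step 6: wait(T1) -> count=0 queue=[T1] holders={T3}
Step 7: signal(T3) -> count=0 queue=[] holders={T1}
Step 8: wait(T3) -> count=0 queue=[T3] holders={T1}
Step 9: signal(T1) -> count=0 queue=[] holders={T3}
Step 10: wait(T1) -> count=0 queue=[T1] holders={T3}
Step 11: wait(T2) -> count=0 queue=[T1,T2] holders={T3}
Step 12: signal(T3) -> count=0 queue=[T2] holders={T1}
Step 13: signal(T1) -> count=0 queue=[] holders={T2}
Step 14: signal(T2) -> count=1 queue=[] holders={none}
Step 15: wait(T3) -> count=0 queue=[] holders={T3}
Step 16: wait(T1) -> count=0 queue=[T1] holders={T3}
Step 17: signal(T3) -> count=0 queue=[] holders={T1}
Step 18: wait(T2) -> count=0 queue=[T2] holders={T1}
Step 19: signal(T1) -> count=0 queue=[] holders={T2}
Final holders: {T2} -> T2 in holders

Answer: yes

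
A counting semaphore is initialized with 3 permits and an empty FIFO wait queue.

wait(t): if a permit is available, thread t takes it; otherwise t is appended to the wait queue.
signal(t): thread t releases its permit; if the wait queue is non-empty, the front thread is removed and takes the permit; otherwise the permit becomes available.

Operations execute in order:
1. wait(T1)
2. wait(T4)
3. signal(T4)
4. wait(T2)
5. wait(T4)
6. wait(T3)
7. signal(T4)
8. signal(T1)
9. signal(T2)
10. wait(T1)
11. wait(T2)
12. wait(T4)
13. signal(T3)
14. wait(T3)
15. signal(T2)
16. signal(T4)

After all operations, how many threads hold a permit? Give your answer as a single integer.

Step 1: wait(T1) -> count=2 queue=[] holders={T1}
Step 2: wait(T4) -> count=1 queue=[] holders={T1,T4}
Step 3: signal(T4) -> count=2 queue=[] holders={T1}
Step 4: wait(T2) -> count=1 queue=[] holders={T1,T2}
Step 5: wait(T4) -> count=0 queue=[] holders={T1,T2,T4}
Step 6: wait(T3) -> count=0 queue=[T3] holders={T1,T2,T4}
Step 7: signal(T4) -> count=0 queue=[] holders={T1,T2,T3}
Step 8: signal(T1) -> count=1 queue=[] holders={T2,T3}
Step 9: signal(T2) -> count=2 queue=[] holders={T3}
Step 10: wait(T1) -> count=1 queue=[] holders={T1,T3}
Step 11: wait(T2) -> count=0 queue=[] holders={T1,T2,T3}
Step 12: wait(T4) -> count=0 queue=[T4] holders={T1,T2,T3}
Step 13: signal(T3) -> count=0 queue=[] holders={T1,T2,T4}
Step 14: wait(T3) -> count=0 queue=[T3] holders={T1,T2,T4}
Step 15: signal(T2) -> count=0 queue=[] holders={T1,T3,T4}
Step 16: signal(T4) -> count=1 queue=[] holders={T1,T3}
Final holders: {T1,T3} -> 2 thread(s)

Answer: 2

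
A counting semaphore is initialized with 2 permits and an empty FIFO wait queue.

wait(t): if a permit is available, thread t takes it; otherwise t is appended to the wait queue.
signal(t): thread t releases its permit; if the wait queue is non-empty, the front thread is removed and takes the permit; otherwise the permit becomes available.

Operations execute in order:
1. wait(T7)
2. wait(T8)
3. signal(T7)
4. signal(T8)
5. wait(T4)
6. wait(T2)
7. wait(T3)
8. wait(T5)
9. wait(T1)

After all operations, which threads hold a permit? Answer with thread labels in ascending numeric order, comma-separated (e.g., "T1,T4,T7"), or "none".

Step 1: wait(T7) -> count=1 queue=[] holders={T7}
Step 2: wait(T8) -> count=0 queue=[] holders={T7,T8}
Step 3: signal(T7) -> count=1 queue=[] holders={T8}
Step 4: signal(T8) -> count=2 queue=[] holders={none}
Step 5: wait(T4) -> count=1 queue=[] holders={T4}
Step 6: wait(T2) -> count=0 queue=[] holders={T2,T4}
Step 7: wait(T3) -> count=0 queue=[T3] holders={T2,T4}
Step 8: wait(T5) -> count=0 queue=[T3,T5] holders={T2,T4}
Step 9: wait(T1) -> count=0 queue=[T3,T5,T1] holders={T2,T4}
Final holders: T2,T4

Answer: T2,T4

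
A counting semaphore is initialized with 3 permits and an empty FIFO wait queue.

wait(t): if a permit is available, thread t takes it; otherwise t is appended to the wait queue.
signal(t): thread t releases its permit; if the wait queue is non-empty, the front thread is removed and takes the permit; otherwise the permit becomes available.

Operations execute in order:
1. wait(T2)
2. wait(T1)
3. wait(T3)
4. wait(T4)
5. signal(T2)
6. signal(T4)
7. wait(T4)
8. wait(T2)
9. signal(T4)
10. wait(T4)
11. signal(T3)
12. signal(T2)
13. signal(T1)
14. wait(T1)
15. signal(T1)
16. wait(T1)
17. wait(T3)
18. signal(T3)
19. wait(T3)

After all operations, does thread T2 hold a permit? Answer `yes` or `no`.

Step 1: wait(T2) -> count=2 queue=[] holders={T2}
Step 2: wait(T1) -> count=1 queue=[] holders={T1,T2}
Step 3: wait(T3) -> count=0 queue=[] holders={T1,T2,T3}
Step 4: wait(T4) -> count=0 queue=[T4] holders={T1,T2,T3}
Step 5: signal(T2) -> count=0 queue=[] holders={T1,T3,T4}
Step 6: signal(T4) -> count=1 queue=[] holders={T1,T3}
Step 7: wait(T4) -> count=0 queue=[] holders={T1,T3,T4}
Step 8: wait(T2) -> count=0 queue=[T2] holders={T1,T3,T4}
Step 9: signal(T4) -> count=0 queue=[] holders={T1,T2,T3}
Step 10: wait(T4) -> count=0 queue=[T4] holders={T1,T2,T3}
Step 11: signal(T3) -> count=0 queue=[] holders={T1,T2,T4}
Step 12: signal(T2) -> count=1 queue=[] holders={T1,T4}
Step 13: signal(T1) -> count=2 queue=[] holders={T4}
Step 14: wait(T1) -> count=1 queue=[] holders={T1,T4}
Step 15: signal(T1) -> count=2 queue=[] holders={T4}
Step 16: wait(T1) -> count=1 queue=[] holders={T1,T4}
Step 17: wait(T3) -> count=0 queue=[] holders={T1,T3,T4}
Step 18: signal(T3) -> count=1 queue=[] holders={T1,T4}
Step 19: wait(T3) -> count=0 queue=[] holders={T1,T3,T4}
Final holders: {T1,T3,T4} -> T2 not in holders

Answer: no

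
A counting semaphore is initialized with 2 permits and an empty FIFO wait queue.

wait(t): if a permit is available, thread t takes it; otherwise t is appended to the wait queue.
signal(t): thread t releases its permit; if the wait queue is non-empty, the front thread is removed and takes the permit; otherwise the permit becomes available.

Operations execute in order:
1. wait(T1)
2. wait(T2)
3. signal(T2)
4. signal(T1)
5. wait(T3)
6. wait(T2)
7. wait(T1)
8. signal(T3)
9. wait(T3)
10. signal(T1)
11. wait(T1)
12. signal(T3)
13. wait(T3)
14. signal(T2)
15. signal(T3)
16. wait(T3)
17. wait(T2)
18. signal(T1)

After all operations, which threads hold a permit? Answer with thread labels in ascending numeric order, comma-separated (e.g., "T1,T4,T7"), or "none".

Step 1: wait(T1) -> count=1 queue=[] holders={T1}
Step 2: wait(T2) -> count=0 queue=[] holders={T1,T2}
Step 3: signal(T2) -> count=1 queue=[] holders={T1}
Step 4: signal(T1) -> count=2 queue=[] holders={none}
Step 5: wait(T3) -> count=1 queue=[] holders={T3}
Step 6: wait(T2) -> count=0 queue=[] holders={T2,T3}
Step 7: wait(T1) -> count=0 queue=[T1] holders={T2,T3}
Step 8: signal(T3) -> count=0 queue=[] holders={T1,T2}
Step 9: wait(T3) -> count=0 queue=[T3] holders={T1,T2}
Step 10: signal(T1) -> count=0 queue=[] holders={T2,T3}
Step 11: wait(T1) -> count=0 queue=[T1] holders={T2,T3}
Step 12: signal(T3) -> count=0 queue=[] holders={T1,T2}
Step 13: wait(T3) -> count=0 queue=[T3] holders={T1,T2}
Step 14: signal(T2) -> count=0 queue=[] holders={T1,T3}
Step 15: signal(T3) -> count=1 queue=[] holders={T1}
Step 16: wait(T3) -> count=0 queue=[] holders={T1,T3}
Step 17: wait(T2) -> count=0 queue=[T2] holders={T1,T3}
Step 18: signal(T1) -> count=0 queue=[] holders={T2,T3}
Final holders: T2,T3

Answer: T2,T3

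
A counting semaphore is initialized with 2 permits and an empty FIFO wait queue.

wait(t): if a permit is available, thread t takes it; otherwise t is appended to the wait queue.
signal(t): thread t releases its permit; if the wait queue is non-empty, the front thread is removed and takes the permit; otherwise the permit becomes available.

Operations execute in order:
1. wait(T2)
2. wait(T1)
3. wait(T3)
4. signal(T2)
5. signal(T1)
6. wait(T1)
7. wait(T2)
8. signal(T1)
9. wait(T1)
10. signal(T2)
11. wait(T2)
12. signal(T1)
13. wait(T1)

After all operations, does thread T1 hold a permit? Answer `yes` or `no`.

Step 1: wait(T2) -> count=1 queue=[] holders={T2}
Step 2: wait(T1) -> count=0 queue=[] holders={T1,T2}
Step 3: wait(T3) -> count=0 queue=[T3] holders={T1,T2}
Step 4: signal(T2) -> count=0 queue=[] holders={T1,T3}
Step 5: signal(T1) -> count=1 queue=[] holders={T3}
Step 6: wait(T1) -> count=0 queue=[] holders={T1,T3}
Step 7: wait(T2) -> count=0 queue=[T2] holders={T1,T3}
Step 8: signal(T1) -> count=0 queue=[] holders={T2,T3}
Step 9: wait(T1) -> count=0 queue=[T1] holders={T2,T3}
Step 10: signal(T2) -> count=0 queue=[] holders={T1,T3}
Step 11: wait(T2) -> count=0 queue=[T2] holders={T1,T3}
Step 12: signal(T1) -> count=0 queue=[] holders={T2,T3}
Step 13: wait(T1) -> count=0 queue=[T1] holders={T2,T3}
Final holders: {T2,T3} -> T1 not in holders

Answer: no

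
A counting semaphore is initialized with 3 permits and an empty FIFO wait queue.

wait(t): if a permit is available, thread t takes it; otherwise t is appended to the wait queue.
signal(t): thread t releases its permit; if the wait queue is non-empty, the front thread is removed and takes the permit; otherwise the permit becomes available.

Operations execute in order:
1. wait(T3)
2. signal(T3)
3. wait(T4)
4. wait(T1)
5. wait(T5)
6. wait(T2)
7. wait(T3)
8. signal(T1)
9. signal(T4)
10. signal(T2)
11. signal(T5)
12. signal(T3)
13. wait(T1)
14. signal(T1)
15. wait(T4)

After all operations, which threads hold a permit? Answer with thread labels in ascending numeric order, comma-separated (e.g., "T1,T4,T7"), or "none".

Step 1: wait(T3) -> count=2 queue=[] holders={T3}
Step 2: signal(T3) -> count=3 queue=[] holders={none}
Step 3: wait(T4) -> count=2 queue=[] holders={T4}
Step 4: wait(T1) -> count=1 queue=[] holders={T1,T4}
Step 5: wait(T5) -> count=0 queue=[] holders={T1,T4,T5}
Step 6: wait(T2) -> count=0 queue=[T2] holders={T1,T4,T5}
Step 7: wait(T3) -> count=0 queue=[T2,T3] holders={T1,T4,T5}
Step 8: signal(T1) -> count=0 queue=[T3] holders={T2,T4,T5}
Step 9: signal(T4) -> count=0 queue=[] holders={T2,T3,T5}
Step 10: signal(T2) -> count=1 queue=[] holders={T3,T5}
Step 11: signal(T5) -> count=2 queue=[] holders={T3}
Step 12: signal(T3) -> count=3 queue=[] holders={none}
Step 13: wait(T1) -> count=2 queue=[] holders={T1}
Step 14: signal(T1) -> count=3 queue=[] holders={none}
Step 15: wait(T4) -> count=2 queue=[] holders={T4}
Final holders: T4

Answer: T4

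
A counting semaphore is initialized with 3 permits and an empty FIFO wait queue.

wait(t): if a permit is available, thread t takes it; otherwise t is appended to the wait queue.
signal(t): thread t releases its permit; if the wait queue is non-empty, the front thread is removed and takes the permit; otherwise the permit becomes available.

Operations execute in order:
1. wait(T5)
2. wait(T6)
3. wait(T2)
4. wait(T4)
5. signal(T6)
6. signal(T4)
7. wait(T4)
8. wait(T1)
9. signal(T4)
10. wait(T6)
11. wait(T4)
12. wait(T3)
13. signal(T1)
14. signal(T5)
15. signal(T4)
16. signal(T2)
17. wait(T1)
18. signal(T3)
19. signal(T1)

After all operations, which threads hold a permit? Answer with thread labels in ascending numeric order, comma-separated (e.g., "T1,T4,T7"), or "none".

Step 1: wait(T5) -> count=2 queue=[] holders={T5}
Step 2: wait(T6) -> count=1 queue=[] holders={T5,T6}
Step 3: wait(T2) -> count=0 queue=[] holders={T2,T5,T6}
Step 4: wait(T4) -> count=0 queue=[T4] holders={T2,T5,T6}
Step 5: signal(T6) -> count=0 queue=[] holders={T2,T4,T5}
Step 6: signal(T4) -> count=1 queue=[] holders={T2,T5}
Step 7: wait(T4) -> count=0 queue=[] holders={T2,T4,T5}
Step 8: wait(T1) -> count=0 queue=[T1] holders={T2,T4,T5}
Step 9: signal(T4) -> count=0 queue=[] holders={T1,T2,T5}
Step 10: wait(T6) -> count=0 queue=[T6] holders={T1,T2,T5}
Step 11: wait(T4) -> count=0 queue=[T6,T4] holders={T1,T2,T5}
Step 12: wait(T3) -> count=0 queue=[T6,T4,T3] holders={T1,T2,T5}
Step 13: signal(T1) -> count=0 queue=[T4,T3] holders={T2,T5,T6}
Step 14: signal(T5) -> count=0 queue=[T3] holders={T2,T4,T6}
Step 15: signal(T4) -> count=0 queue=[] holders={T2,T3,T6}
Step 16: signal(T2) -> count=1 queue=[] holders={T3,T6}
Step 17: wait(T1) -> count=0 queue=[] holders={T1,T3,T6}
Step 18: signal(T3) -> count=1 queue=[] holders={T1,T6}
Step 19: signal(T1) -> count=2 queue=[] holders={T6}
Final holders: T6

Answer: T6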